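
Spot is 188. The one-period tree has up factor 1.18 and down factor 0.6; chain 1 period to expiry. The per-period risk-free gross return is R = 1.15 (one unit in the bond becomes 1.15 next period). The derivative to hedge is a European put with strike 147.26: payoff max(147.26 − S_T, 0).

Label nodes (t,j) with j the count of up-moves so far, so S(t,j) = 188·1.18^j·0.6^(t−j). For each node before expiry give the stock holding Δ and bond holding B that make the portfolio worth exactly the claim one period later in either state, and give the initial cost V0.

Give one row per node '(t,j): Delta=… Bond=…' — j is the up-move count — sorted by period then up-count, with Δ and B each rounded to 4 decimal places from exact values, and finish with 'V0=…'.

(0,0): Delta=-0.3160 Bond=60.9637
V0=1.5499

Risk-neutral probability p* = (R−d)/(u−d) = (1.15−0.6)/(1.18−0.6) = 0.9483.
At expiry t=1: V(1,0)=34.4600, V(1,1)=0.0000
(0,0): S=188.0000. Δ = (V_up−V_dn)/(S_up−S_dn) = (0.0000−34.4600)/(221.8400−112.8000) = -0.3160. V = [p*·0.0000 + (1−p*)·34.4600]/1.15 = 1.5499. B = V − Δ·S = 60.9637.
Check: Δ(0,0)·S0 + B(0,0) = 1.5499 = V0.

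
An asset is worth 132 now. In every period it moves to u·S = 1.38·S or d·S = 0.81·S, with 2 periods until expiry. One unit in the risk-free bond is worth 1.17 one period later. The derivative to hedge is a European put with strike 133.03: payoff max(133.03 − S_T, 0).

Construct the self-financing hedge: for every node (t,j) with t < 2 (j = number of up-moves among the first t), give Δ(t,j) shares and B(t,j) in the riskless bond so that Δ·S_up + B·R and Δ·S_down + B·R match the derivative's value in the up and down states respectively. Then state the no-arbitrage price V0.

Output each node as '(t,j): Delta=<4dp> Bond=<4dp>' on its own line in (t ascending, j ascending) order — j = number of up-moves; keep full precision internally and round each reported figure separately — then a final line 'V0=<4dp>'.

(0,0): Delta=-0.1943 Bond=30.2501
(1,0): Delta=-0.7618 Bond=96.0657
(1,1): Delta=0.0000 Bond=0.0000
V0=4.6033

The replicating-portfolio and risk-neutral prices coincide; use p* = (1.17−0.81)/(1.38−0.81) = 0.6316 for the latter.
At expiry t=2: V(2,0)=46.4248, V(2,1)=0.0000, V(2,2)=0.0000
  t=1,j=0: stock 106.9200 → up 147.5496 (V=0.0000), down 86.6052 (V=46.4248). Price 14.6187; hedge Δ=-0.7618, bond B=96.0657.
  t=1,j=1: stock 182.1600 → up 251.3808 (V=0.0000), down 147.5496 (V=0.0000). Price 0.0000; hedge Δ=0.0000, bond B=0.0000.
  t=0,j=0: stock 132.0000 → up 182.1600 (V=0.0000), down 106.9200 (V=14.6187). Price 4.6033; hedge Δ=-0.1943, bond B=30.2501.
Each (Δ,B) replicates both successor values, so the strategy is self-financing and V0 is arbitrage-free.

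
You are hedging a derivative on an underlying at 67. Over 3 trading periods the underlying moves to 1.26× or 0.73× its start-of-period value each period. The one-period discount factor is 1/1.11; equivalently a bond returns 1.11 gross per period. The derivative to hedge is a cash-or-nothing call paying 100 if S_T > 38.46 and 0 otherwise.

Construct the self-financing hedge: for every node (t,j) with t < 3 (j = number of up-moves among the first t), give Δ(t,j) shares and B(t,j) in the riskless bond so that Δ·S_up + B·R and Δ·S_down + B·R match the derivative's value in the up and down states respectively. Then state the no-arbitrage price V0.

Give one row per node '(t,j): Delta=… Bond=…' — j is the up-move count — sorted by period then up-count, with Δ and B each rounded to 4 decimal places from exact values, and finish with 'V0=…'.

(0,0): Delta=0.1831 Bond=59.1954
(1,0): Delta=0.9836 Bond=26.5533
(1,1): Delta=0.0000 Bond=81.1622
(2,0): Delta=5.2845 Bond=-124.0864
(2,1): Delta=0.0000 Bond=90.0901
(2,2): Delta=0.0000 Bond=90.0901
V0=71.4615

No-arbitrage ⇒ martingale measure with p* = (R−d)/(u−d) = 0.7170.
Payoff layer (t=3): V(3,0)=0.0000, V(3,1)=100.0000, V(3,2)=100.0000, V(3,3)=100.0000
(2,0): S=35.7043. Δ = (V_up−V_dn)/(S_up−S_dn) = (100.0000−0.0000)/(44.9874−26.0641) = 5.2845. V = [p*·100.0000 + (1−p*)·0.0000]/1.11 = 64.5929. B = V − Δ·S = -124.0864.
(2,1): S=61.6266. Δ = (V_up−V_dn)/(S_up−S_dn) = (100.0000−100.0000)/(77.6495−44.9874) = 0.0000. V = [p*·100.0000 + (1−p*)·100.0000]/1.11 = 90.0901. B = V − Δ·S = 90.0901.
(2,2): S=106.3692. Δ = (V_up−V_dn)/(S_up−S_dn) = (100.0000−100.0000)/(134.0252−77.6495) = 0.0000. V = [p*·100.0000 + (1−p*)·100.0000]/1.11 = 90.0901. B = V − Δ·S = 90.0901.
(1,0): S=48.9100. Δ = (V_up−V_dn)/(S_up−S_dn) = (90.0901−64.5929)/(61.6266−35.7043) = 0.9836. V = [p*·90.0901 + (1−p*)·64.5929]/1.11 = 74.6612. B = V − Δ·S = 26.5533.
(1,1): S=84.4200. Δ = (V_up−V_dn)/(S_up−S_dn) = (90.0901−90.0901)/(106.3692−61.6266) = 0.0000. V = [p*·90.0901 + (1−p*)·90.0901]/1.11 = 81.1622. B = V − Δ·S = 81.1622.
(0,0): S=67.0000. Δ = (V_up−V_dn)/(S_up−S_dn) = (81.1622−74.6612)/(84.4200−48.9100) = 0.1831. V = [p*·81.1622 + (1−p*)·74.6612]/1.11 = 71.4615. B = V − Δ·S = 59.1954.
Each (Δ,B) replicates both successor values, so the strategy is self-financing and V0 is arbitrage-free.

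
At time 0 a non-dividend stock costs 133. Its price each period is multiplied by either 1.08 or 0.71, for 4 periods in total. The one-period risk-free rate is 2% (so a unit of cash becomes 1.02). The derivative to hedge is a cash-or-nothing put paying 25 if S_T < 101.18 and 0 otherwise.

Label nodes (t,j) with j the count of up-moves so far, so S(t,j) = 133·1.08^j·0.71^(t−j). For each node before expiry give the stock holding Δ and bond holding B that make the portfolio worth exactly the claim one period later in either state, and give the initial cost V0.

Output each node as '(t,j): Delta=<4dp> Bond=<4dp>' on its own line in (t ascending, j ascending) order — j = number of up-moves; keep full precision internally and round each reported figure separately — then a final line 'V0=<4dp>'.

(0,0): Delta=-0.1635 Bond=24.6475
(1,0): Delta=-0.4828 Bond=55.2914
(1,1): Delta=-0.1229 Bond=19.3048
(2,0): Delta=0.0000 Bond=24.0292
(2,1): Delta=-0.5442 Bond=62.6620
(2,2): Delta=-0.0692 Bond=11.3739
(3,0): Delta=0.0000 Bond=24.5098
(3,1): Delta=0.0000 Bond=24.5098
(3,2): Delta=-0.6135 Bond=71.5421
(3,3): Delta=0.0000 Bond=0.0000
V0=2.9041

Risk-neutral probability p* = (R−d)/(u−d) = (1.02−0.71)/(1.08−0.71) = 0.8378.
Terminal values V(4,·): V(4,0)=25.0000, V(4,1)=25.0000, V(4,2)=25.0000, V(4,3)=0.0000, V(4,4)=0.0000
  t=3,j=0: stock 47.6022 → up 51.4103 (V=25.0000), down 33.7975 (V=25.0000). Price 24.5098; hedge Δ=0.0000, bond B=24.5098.
  t=3,j=1: stock 72.4089 → up 78.2016 (V=25.0000), down 51.4103 (V=25.0000). Price 24.5098; hedge Δ=0.0000, bond B=24.5098.
  t=3,j=2: stock 110.1432 → up 118.9546 (V=0.0000), down 78.2016 (V=25.0000). Price 3.9746; hedge Δ=-0.6135, bond B=71.5421.
  t=3,j=3: stock 167.5417 → up 180.9450 (V=0.0000), down 118.9546 (V=0.0000). Price 0.0000; hedge Δ=0.0000, bond B=0.0000.
  t=2,j=0: stock 67.0453 → up 72.4089 (V=24.5098), down 47.6022 (V=24.5098). Price 24.0292; hedge Δ=0.0000, bond B=24.0292.
  t=2,j=1: stock 101.9844 → up 110.1432 (V=3.9746), down 72.4089 (V=24.5098). Price 7.1614; hedge Δ=-0.5442, bond B=62.6620.
  t=2,j=2: stock 155.1312 → up 167.5417 (V=0.0000), down 110.1432 (V=3.9746). Price 0.6319; hedge Δ=-0.0692, bond B=11.3739.
  t=1,j=0: stock 94.4300 → up 101.9844 (V=7.1614), down 67.0453 (V=24.0292). Price 9.7026; hedge Δ=-0.4828, bond B=55.2914.
  t=1,j=1: stock 143.6400 → up 155.1312 (V=0.6319), down 101.9844 (V=7.1614). Price 1.6576; hedge Δ=-0.1229, bond B=19.3048.
  t=0,j=0: stock 133.0000 → up 143.6400 (V=1.6576), down 94.4300 (V=9.7026). Price 2.9041; hedge Δ=-0.1635, bond B=24.6475.
Root portfolio cost Δ·133+B reproduces V0=2.9041.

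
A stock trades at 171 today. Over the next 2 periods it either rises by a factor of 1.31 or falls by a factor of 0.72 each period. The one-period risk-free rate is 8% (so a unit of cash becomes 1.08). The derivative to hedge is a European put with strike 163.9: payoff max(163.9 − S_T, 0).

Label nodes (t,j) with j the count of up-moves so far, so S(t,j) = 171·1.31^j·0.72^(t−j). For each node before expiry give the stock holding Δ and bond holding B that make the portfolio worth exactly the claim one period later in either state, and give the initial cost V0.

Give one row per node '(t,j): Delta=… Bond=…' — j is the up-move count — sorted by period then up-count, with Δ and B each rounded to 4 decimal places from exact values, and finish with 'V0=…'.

The replicating-portfolio and risk-neutral prices coincide; use p* = (1.08−0.72)/(1.31−0.72) = 0.6102 for the latter.
Terminal values V(2,·): V(2,0)=75.2536, V(2,1)=2.6128, V(2,2)=0.0000
  t=1,j=0: stock 123.1200 → up 161.2872 (V=2.6128), down 88.6464 (V=75.2536). Price 28.6393; hedge Δ=-1.0000, bond B=151.7593.
  t=1,j=1: stock 224.0100 → up 293.4531 (V=0.0000), down 161.2872 (V=2.6128). Price 0.9431; hedge Δ=-0.0198, bond B=5.3716.
  t=0,j=0: stock 171.0000 → up 224.0100 (V=0.9431), down 123.1200 (V=28.6393). Price 10.8703; hedge Δ=-0.2745, bond B=57.8129.
Each (Δ,B) replicates both successor values, so the strategy is self-financing and V0 is arbitrage-free.

(0,0): Delta=-0.2745 Bond=57.8129
(1,0): Delta=-1.0000 Bond=151.7593
(1,1): Delta=-0.0198 Bond=5.3716
V0=10.8703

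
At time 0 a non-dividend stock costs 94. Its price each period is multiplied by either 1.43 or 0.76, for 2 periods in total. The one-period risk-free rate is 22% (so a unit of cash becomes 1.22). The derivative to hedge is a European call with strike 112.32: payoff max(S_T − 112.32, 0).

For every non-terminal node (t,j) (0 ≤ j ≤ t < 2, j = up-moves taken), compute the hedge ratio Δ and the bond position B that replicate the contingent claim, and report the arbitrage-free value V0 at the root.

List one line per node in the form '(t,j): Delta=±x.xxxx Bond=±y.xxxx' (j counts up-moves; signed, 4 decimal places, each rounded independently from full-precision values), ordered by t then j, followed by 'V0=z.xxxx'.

No-arbitrage ⇒ martingale measure with p* = (R−d)/(u−d) = 0.6866.
At expiry t=2: V(2,0)=0.0000, V(2,1)=0.0000, V(2,2)=79.9006
  t=1,j=0: stock 71.4400 → up 102.1592 (V=0.0000), down 54.2944 (V=0.0000). Price 0.0000; hedge Δ=0.0000, bond B=0.0000.
  t=1,j=1: stock 134.4200 → up 192.2206 (V=79.9006), down 102.1592 (V=0.0000). Price 44.9649; hedge Δ=0.8872, bond B=-74.2898.
  t=0,j=0: stock 94.0000 → up 134.4200 (V=44.9649), down 71.4400 (V=0.0000). Price 25.3044; hedge Δ=0.7140, bond B=-41.8073.
Check: Δ(0,0)·S0 + B(0,0) = 25.3044 = V0.

(0,0): Delta=0.7140 Bond=-41.8073
(1,0): Delta=0.0000 Bond=0.0000
(1,1): Delta=0.8872 Bond=-74.2898
V0=25.3044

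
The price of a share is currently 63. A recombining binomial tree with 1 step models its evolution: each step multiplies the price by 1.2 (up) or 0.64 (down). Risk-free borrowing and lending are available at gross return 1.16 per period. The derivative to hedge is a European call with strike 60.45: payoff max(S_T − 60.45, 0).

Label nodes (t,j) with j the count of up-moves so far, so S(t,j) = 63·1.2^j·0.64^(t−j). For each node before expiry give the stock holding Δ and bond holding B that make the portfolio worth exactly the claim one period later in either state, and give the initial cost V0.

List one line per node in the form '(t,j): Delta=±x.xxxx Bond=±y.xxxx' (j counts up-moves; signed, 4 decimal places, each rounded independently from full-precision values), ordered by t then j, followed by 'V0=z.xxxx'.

(0,0): Delta=0.4294 Bond=-14.9261
V0=12.1275

Since d<R<u, set p* = (R−d)/(u−d) = 0.9286; price each node as the discounted p*-expectation of its children.
Terminal payoffs: V(1,0)=0.0000, V(1,1)=15.1500
(0,0): S=63.0000. Δ = (V_up−V_dn)/(S_up−S_dn) = (15.1500−0.0000)/(75.6000−40.3200) = 0.4294. V = [p*·15.1500 + (1−p*)·0.0000]/1.16 = 12.1275. B = V − Δ·S = -14.9261.
Each (Δ,B) replicates both successor values, so the strategy is self-financing and V0 is arbitrage-free.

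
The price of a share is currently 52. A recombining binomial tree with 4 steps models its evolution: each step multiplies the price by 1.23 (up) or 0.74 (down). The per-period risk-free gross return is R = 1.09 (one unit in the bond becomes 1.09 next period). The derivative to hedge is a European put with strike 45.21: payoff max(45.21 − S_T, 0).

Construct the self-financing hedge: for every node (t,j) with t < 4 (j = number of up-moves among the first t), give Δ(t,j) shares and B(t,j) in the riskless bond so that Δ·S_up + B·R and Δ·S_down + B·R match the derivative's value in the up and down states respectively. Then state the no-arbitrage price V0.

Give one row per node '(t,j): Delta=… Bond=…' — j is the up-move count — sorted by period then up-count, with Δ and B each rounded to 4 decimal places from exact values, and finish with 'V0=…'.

Risk-neutral probability p* = (R−d)/(u−d) = (1.09−0.74)/(1.23−0.74) = 0.7143.
Terminal payoffs: V(4,0)=29.6170, V(4,1)=19.2919, V(4,2)=2.1299, V(4,3)=0.0000, V(4,4)=0.0000
  t=3,j=0: stock 21.0716 → up 25.9181 (V=19.2919), down 15.5930 (V=29.6170). Price 20.4054; hedge Δ=-1.0000, bond B=41.4771.
  t=3,j=1: stock 35.0245 → up 43.0801 (V=2.1299), down 25.9181 (V=19.2919). Price 6.4526; hedge Δ=-1.0000, bond B=41.4771.
  t=3,j=2: stock 58.2164 → up 71.6062 (V=0.0000), down 43.0801 (V=2.1299). Price 0.5583; hedge Δ=-0.0747, bond B=4.9050.
  t=3,j=3: stock 96.7651 → up 119.0211 (V=0.0000), down 71.6062 (V=0.0000). Price 0.0000; hedge Δ=0.0000, bond B=0.0000.
  t=2,j=0: stock 28.4752 → up 35.0245 (V=6.4526), down 21.0716 (V=20.4054). Price 9.5772; hedge Δ=-1.0000, bond B=38.0524.
  t=2,j=1: stock 47.3304 → up 58.2164 (V=0.5583), down 35.0245 (V=6.4526). Price 2.0572; hedge Δ=-0.2542, bond B=14.0864.
  t=2,j=2: stock 78.6708 → up 96.7651 (V=0.0000), down 58.2164 (V=0.5583). Price 0.1463; hedge Δ=-0.0145, bond B=1.2857.
  t=1,j=0: stock 38.4800 → up 47.3304 (V=2.0572), down 28.4752 (V=9.5772). Price 3.8585; hedge Δ=-0.3988, bond B=19.2053.
  t=1,j=1: stock 63.9600 → up 78.6708 (V=0.1463), down 47.3304 (V=2.0572). Price 0.6351; hedge Δ=-0.0610, bond B=4.5349.
  t=0,j=0: stock 52.0000 → up 63.9600 (V=0.6351), down 38.4800 (V=3.8585). Price 1.4276; hedge Δ=-0.1265, bond B=8.0059.
Each (Δ,B) replicates both successor values, so the strategy is self-financing and V0 is arbitrage-free.

(0,0): Delta=-0.1265 Bond=8.0059
(1,0): Delta=-0.3988 Bond=19.2053
(1,1): Delta=-0.0610 Bond=4.5349
(2,0): Delta=-1.0000 Bond=38.0524
(2,1): Delta=-0.2542 Bond=14.0864
(2,2): Delta=-0.0145 Bond=1.2857
(3,0): Delta=-1.0000 Bond=41.4771
(3,1): Delta=-1.0000 Bond=41.4771
(3,2): Delta=-0.0747 Bond=4.9050
(3,3): Delta=0.0000 Bond=0.0000
V0=1.4276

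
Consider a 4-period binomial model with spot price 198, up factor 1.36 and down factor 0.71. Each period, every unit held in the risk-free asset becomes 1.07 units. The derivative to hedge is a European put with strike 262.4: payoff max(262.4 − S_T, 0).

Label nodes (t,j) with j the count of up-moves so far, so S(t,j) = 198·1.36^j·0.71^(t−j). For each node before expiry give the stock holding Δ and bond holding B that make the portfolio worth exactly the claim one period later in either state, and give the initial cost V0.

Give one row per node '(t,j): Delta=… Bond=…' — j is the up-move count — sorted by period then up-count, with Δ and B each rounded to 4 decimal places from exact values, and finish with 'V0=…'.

Under the risk-neutral measure, an up-move has probability p* = (R−d)/(u−d) = 0.5538 and values discount at R = 1.07.
Payoff layer (t=4): V(4,0)=212.0849, V(4,1)=166.0217, V(4,2)=77.7881, V(4,3)=0.0000, V(4,4)=0.0000
Node (3,0) S=70.8664: V=(p*·166.0217+(1−p*)·212.0849)/1.07=174.3673; Δ=(166.0217−212.0849)/(96.3783−50.3151)=-1.0000; B=V−Δ·S=245.2336
Node (3,1) S=135.7440: V=(p*·77.7881+(1−p*)·166.0217)/1.07=109.4896; Δ=(77.7881−166.0217)/(184.6119−96.3783)=-1.0000; B=V−Δ·S=245.2336
Node (3,2) S=260.0168: V=(p*·0.0000+(1−p*)·77.7881)/1.07=32.4350; Δ=(0.0000−77.7881)/(353.6228−184.6119)=-0.4603; B=V−Δ·S=152.1090
Node (3,3) S=498.0603: V=(p*·0.0000+(1−p*)·0.0000)/1.07=0.0000; Δ=(0.0000−0.0000)/(677.3620−353.6228)=0.0000; B=V−Δ·S=0.0000
Node (2,0) S=99.8118: V=(p*·109.4896+(1−p*)·174.3673)/1.07=129.3785; Δ=(109.4896−174.3673)/(135.7440−70.8664)=-1.0000; B=V−Δ·S=229.1903
Node (2,1) S=191.1888: V=(p*·32.4350+(1−p*)·109.4896)/1.07=62.4423; Δ=(32.4350−109.4896)/(260.0168−135.7440)=-0.6200; B=V−Δ·S=180.9878
Node (2,2) S=366.2208: V=(p*·0.0000+(1−p*)·32.4350)/1.07=13.5243; Δ=(0.0000−32.4350)/(498.0603−260.0168)=-0.1363; B=V−Δ·S=63.4243
Node (1,0) S=140.5800: V=(p*·62.4423+(1−p*)·129.3785)/1.07=86.2674; Δ=(62.4423−129.3785)/(191.1888−99.8118)=-0.7325; B=V−Δ·S=189.2463
Node (1,1) S=269.2800: V=(p*·13.5243+(1−p*)·62.4423)/1.07=33.0367; Δ=(13.5243−62.4423)/(366.2208−191.1888)=-0.2795; B=V−Δ·S=108.2950
Node (0,0) S=198.0000: V=(p*·33.0367+(1−p*)·86.2674)/1.07=53.0708; Δ=(33.0367−86.2674)/(269.2800−140.5800)=-0.4136; B=V−Δ·S=134.9643
The time-0 hedge costs 53.0708, which is the no-arbitrage price.

(0,0): Delta=-0.4136 Bond=134.9643
(1,0): Delta=-0.7325 Bond=189.2463
(1,1): Delta=-0.2795 Bond=108.2950
(2,0): Delta=-1.0000 Bond=229.1903
(2,1): Delta=-0.6200 Bond=180.9878
(2,2): Delta=-0.1363 Bond=63.4243
(3,0): Delta=-1.0000 Bond=245.2336
(3,1): Delta=-1.0000 Bond=245.2336
(3,2): Delta=-0.4603 Bond=152.1090
(3,3): Delta=0.0000 Bond=0.0000
V0=53.0708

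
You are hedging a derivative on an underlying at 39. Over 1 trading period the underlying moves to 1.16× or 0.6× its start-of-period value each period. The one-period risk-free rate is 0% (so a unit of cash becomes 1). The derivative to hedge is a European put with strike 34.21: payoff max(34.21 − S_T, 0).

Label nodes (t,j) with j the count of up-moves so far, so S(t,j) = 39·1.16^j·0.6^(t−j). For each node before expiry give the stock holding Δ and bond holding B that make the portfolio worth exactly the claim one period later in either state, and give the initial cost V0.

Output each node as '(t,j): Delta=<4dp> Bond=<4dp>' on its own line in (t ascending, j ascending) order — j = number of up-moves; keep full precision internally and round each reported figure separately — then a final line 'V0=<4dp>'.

The replicating-portfolio and risk-neutral prices coincide; use p* = (1−0.6)/(1.16−0.6) = 0.7143 for the latter.
Terminal payoffs: V(1,0)=10.8100, V(1,1)=0.0000
  t=0,j=0: stock 39.0000 → up 45.2400 (V=0.0000), down 23.4000 (V=10.8100). Price 3.0886; hedge Δ=-0.4950, bond B=22.3921.
Check: Δ(0,0)·S0 + B(0,0) = 3.0886 = V0.

(0,0): Delta=-0.4950 Bond=22.3921
V0=3.0886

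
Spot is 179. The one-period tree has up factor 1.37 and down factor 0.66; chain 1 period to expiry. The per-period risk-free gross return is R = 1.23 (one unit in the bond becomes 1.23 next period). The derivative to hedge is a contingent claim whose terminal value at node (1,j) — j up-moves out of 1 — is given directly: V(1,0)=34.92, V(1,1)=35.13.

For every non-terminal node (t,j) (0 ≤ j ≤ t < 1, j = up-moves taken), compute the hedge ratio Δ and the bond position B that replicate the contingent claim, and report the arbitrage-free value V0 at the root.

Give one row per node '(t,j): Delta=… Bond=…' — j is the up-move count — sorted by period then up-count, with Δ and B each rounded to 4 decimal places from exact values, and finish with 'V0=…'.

(0,0): Delta=0.0017 Bond=28.2315
V0=28.5273

Risk-neutral probability p* = (R−d)/(u−d) = (1.23−0.66)/(1.37−0.66) = 0.8028.
Terminal values V(1,·): V(1,0)=34.9200, V(1,1)=35.1300
Node (0,0) S=179.0000: V=(p*·35.1300+(1−p*)·34.9200)/1.23=28.5273; Δ=(35.1300−34.9200)/(245.2300−118.1400)=0.0017; B=V−Δ·S=28.2315
The time-0 hedge costs 28.5273, which is the no-arbitrage price.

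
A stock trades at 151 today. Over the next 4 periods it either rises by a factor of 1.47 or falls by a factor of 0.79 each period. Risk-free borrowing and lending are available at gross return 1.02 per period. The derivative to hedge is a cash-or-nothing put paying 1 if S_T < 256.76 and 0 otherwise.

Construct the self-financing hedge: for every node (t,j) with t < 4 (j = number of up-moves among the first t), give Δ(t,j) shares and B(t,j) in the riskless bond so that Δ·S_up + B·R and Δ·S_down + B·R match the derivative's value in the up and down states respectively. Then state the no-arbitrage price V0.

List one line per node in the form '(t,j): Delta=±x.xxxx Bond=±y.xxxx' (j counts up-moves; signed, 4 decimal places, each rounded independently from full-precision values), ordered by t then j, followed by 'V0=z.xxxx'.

(0,0): Delta=-0.0021 Bond=1.1319
(1,0): Delta=-0.0014 Bond=1.0676
(1,1): Delta=-0.0029 Bond=1.3246
(2,0): Delta=0.0000 Bond=0.9612
(2,1): Delta=-0.0028 Bond=1.3389
(2,2): Delta=-0.0029 Bond=1.3750
(3,0): Delta=0.0000 Bond=0.9804
(3,1): Delta=0.0000 Bond=0.9804
(3,2): Delta=-0.0057 Bond=2.1194
(3,3): Delta=0.0000 Bond=0.0000
V0=0.8171

Risk-neutral probability p* = (R−d)/(u−d) = (1.02−0.79)/(1.47−0.79) = 0.3382.
Terminal values V(4,·): V(4,0)=1.0000, V(4,1)=1.0000, V(4,2)=1.0000, V(4,3)=0.0000, V(4,4)=0.0000
  t=3,j=0: stock 74.4489 → up 109.4399 (V=1.0000), down 58.8146 (V=1.0000). Price 0.9804; hedge Δ=0.0000, bond B=0.9804.
  t=3,j=1: stock 138.5315 → up 203.6413 (V=1.0000), down 109.4399 (V=1.0000). Price 0.9804; hedge Δ=0.0000, bond B=0.9804.
  t=3,j=2: stock 257.7738 → up 378.9274 (V=0.0000), down 203.6413 (V=1.0000). Price 0.6488; hedge Δ=-0.0057, bond B=2.1194.
  t=3,j=3: stock 479.6550 → up 705.0928 (V=0.0000), down 378.9274 (V=0.0000). Price 0.0000; hedge Δ=0.0000, bond B=0.0000.
  t=2,j=0: stock 94.2391 → up 138.5315 (V=0.9804), down 74.4489 (V=0.9804). Price 0.9612; hedge Δ=0.0000, bond B=0.9612.
  t=2,j=1: stock 175.3563 → up 257.7738 (V=0.6488), down 138.5315 (V=0.9804). Price 0.8512; hedge Δ=-0.0028, bond B=1.3389.
  t=2,j=2: stock 326.2959 → up 479.6550 (V=0.0000), down 257.7738 (V=0.6488). Price 0.4209; hedge Δ=-0.0029, bond B=1.3750.
  t=1,j=0: stock 119.2900 → up 175.3563 (V=0.8512), down 94.2391 (V=0.9612). Price 0.9059; hedge Δ=-0.0014, bond B=1.0676.
  t=1,j=1: stock 221.9700 → up 326.2959 (V=0.4209), down 175.3563 (V=0.8512). Price 0.6918; hedge Δ=-0.0029, bond B=1.3246.
  t=0,j=0: stock 151.0000 → up 221.9700 (V=0.6918), down 119.2900 (V=0.9059). Price 0.8171; hedge Δ=-0.0021, bond B=1.1319.
The time-0 hedge costs 0.8171, which is the no-arbitrage price.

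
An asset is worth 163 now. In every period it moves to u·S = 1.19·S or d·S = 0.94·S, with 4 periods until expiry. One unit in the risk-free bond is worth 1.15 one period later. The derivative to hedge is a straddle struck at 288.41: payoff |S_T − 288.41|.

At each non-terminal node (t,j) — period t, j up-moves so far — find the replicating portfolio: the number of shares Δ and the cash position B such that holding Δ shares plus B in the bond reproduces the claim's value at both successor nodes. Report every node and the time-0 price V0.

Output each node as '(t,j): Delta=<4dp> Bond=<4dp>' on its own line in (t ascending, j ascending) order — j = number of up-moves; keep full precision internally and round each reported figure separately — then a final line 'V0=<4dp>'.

(0,0): Delta=-0.2644 Bond=66.8879
(1,0): Delta=-1.0000 Bond=189.6343
(1,1): Delta=-0.1537 Bond=55.4519
(2,0): Delta=-1.0000 Bond=218.0794
(2,1): Delta=-1.0000 Bond=218.0794
(2,2): Delta=-0.0264 Bond=34.3773
(3,0): Delta=-1.0000 Bond=250.7913
(3,1): Delta=-1.0000 Bond=250.7913
(3,2): Delta=-1.0000 Bond=250.7913
(3,3): Delta=0.1201 Bond=-0.7056
V0=23.7955

The replicating-portfolio and risk-neutral prices coincide; use p* = (1.15−0.94)/(1.19−0.94) = 0.8400 for the latter.
At expiry t=4: V(4,0)=161.1479, V(4,1)=127.3016, V(4,2)=84.4536, V(4,3)=30.2099, V(4,4)=38.4603
Node (3,0) S=135.3852: V=(p*·127.3016+(1−p*)·161.1479)/1.15=115.4061; Δ=(127.3016−161.1479)/(161.1084−127.2621)=-1.0000; B=V−Δ·S=250.7913
Node (3,1) S=171.3919: V=(p*·84.4536+(1−p*)·127.3016)/1.15=79.3994; Δ=(84.4536−127.3016)/(203.9564−161.1084)=-1.0000; B=V−Δ·S=250.7913
Node (3,2) S=216.9748: V=(p*·30.2099+(1−p*)·84.4536)/1.15=33.8165; Δ=(30.2099−84.4536)/(258.2001−203.9564)=-1.0000; B=V−Δ·S=250.7913
Node (3,3) S=274.6809: V=(p*·38.4603+(1−p*)·30.2099)/1.15=32.2959; Δ=(38.4603−30.2099)/(326.8703−258.2001)=0.1201; B=V−Δ·S=-0.7056
Node (2,0) S=144.0268: V=(p*·79.3994+(1−p*)·115.4061)/1.15=74.0526; Δ=(79.3994−115.4061)/(171.3919−135.3852)=-1.0000; B=V−Δ·S=218.0794
Node (2,1) S=182.3318: V=(p*·33.8165+(1−p*)·79.3994)/1.15=35.7476; Δ=(33.8165−79.3994)/(216.9748−171.3919)=-1.0000; B=V−Δ·S=218.0794
Node (2,2) S=230.8243: V=(p*·32.2959+(1−p*)·33.8165)/1.15=28.2949; Δ=(32.2959−33.8165)/(274.6809−216.9748)=-0.0264; B=V−Δ·S=34.3773
Node (1,0) S=153.2200: V=(p*·35.7476+(1−p*)·74.0526)/1.15=36.4143; Δ=(35.7476−74.0526)/(182.3318−144.0268)=-1.0000; B=V−Δ·S=189.6343
Node (1,1) S=193.9700: V=(p*·28.2949+(1−p*)·35.7476)/1.15=25.6412; Δ=(28.2949−35.7476)/(230.8243−182.3318)=-0.1537; B=V−Δ·S=55.4519
Node (0,0) S=163.0000: V=(p*·25.6412+(1−p*)·36.4143)/1.15=23.7955; Δ=(25.6412−36.4143)/(193.9700−153.2200)=-0.2644; B=V−Δ·S=66.8879
Self-financing check: at every node Δ·S+B equals the discounted successor values.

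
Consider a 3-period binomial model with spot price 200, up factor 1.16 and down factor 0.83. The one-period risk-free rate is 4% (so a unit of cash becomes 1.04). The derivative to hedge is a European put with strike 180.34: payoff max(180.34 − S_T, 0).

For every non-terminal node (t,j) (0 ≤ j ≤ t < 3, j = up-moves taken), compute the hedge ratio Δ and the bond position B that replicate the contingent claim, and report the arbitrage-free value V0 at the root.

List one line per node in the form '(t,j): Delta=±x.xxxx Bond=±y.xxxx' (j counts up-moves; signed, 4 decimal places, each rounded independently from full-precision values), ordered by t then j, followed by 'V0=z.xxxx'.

(0,0): Delta=-0.2172 Bond=50.8699
(1,0): Delta=-0.5194 Bond=103.0593
(1,1): Delta=-0.0937 Bond=24.2449
(2,0): Delta=-1.0000 Bond=173.4038
(2,1): Delta=-0.3228 Bond=69.3404
(2,2): Delta=0.0000 Bond=0.0000
V0=7.4246

Under the risk-neutral measure, an up-move has probability p* = (R−d)/(u−d) = 0.6364 and values discount at R = 1.04.
At expiry t=3: V(3,0)=65.9826, V(3,1)=20.5152, V(3,2)=0.0000, V(3,3)=0.0000
(2,0): S=137.7800. Δ = (V_up−V_dn)/(S_up−S_dn) = (20.5152−65.9826)/(159.8248−114.3574) = -1.0000. V = [p*·20.5152 + (1−p*)·65.9826]/1.04 = 35.6238. B = V − Δ·S = 173.4038.
(2,1): S=192.5600. Δ = (V_up−V_dn)/(S_up−S_dn) = (0.0000−20.5152)/(223.3696−159.8248) = -0.3228. V = [p*·0.0000 + (1−p*)·20.5152]/1.04 = 7.1731. B = V − Δ·S = 69.3404.
(2,2): S=269.1200. Δ = (V_up−V_dn)/(S_up−S_dn) = (0.0000−0.0000)/(312.1792−223.3696) = 0.0000. V = [p*·0.0000 + (1−p*)·0.0000]/1.04 = 0.0000. B = V − Δ·S = 0.0000.
(1,0): S=166.0000. Δ = (V_up−V_dn)/(S_up−S_dn) = (7.1731−35.6238)/(192.5600−137.7800) = -0.5194. V = [p*·7.1731 + (1−p*)·35.6238]/1.04 = 16.8451. B = V − Δ·S = 103.0593.
(1,1): S=232.0000. Δ = (V_up−V_dn)/(S_up−S_dn) = (0.0000−7.1731)/(269.1200−192.5600) = -0.0937. V = [p*·0.0000 + (1−p*)·7.1731]/1.04 = 2.5081. B = V − Δ·S = 24.2449.
(0,0): S=200.0000. Δ = (V_up−V_dn)/(S_up−S_dn) = (2.5081−16.8451)/(232.0000−166.0000) = -0.2172. V = [p*·2.5081 + (1−p*)·16.8451]/1.04 = 7.4246. B = V − Δ·S = 50.8699.
Each (Δ,B) replicates both successor values, so the strategy is self-financing and V0 is arbitrage-free.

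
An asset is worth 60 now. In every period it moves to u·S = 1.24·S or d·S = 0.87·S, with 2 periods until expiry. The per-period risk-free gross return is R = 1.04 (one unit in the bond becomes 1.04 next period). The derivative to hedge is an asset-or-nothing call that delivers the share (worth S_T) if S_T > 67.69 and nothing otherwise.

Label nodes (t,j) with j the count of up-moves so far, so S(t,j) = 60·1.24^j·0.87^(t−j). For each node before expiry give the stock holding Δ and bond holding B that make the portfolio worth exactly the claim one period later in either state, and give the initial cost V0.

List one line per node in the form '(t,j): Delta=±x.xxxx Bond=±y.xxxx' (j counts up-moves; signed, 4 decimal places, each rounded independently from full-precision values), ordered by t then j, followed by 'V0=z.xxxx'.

No-arbitrage ⇒ martingale measure with p* = (R−d)/(u−d) = 0.4595.
At expiry t=2: V(2,0)=0.0000, V(2,1)=0.0000, V(2,2)=92.2560
(1,0): S=52.2000. Δ = (V_up−V_dn)/(S_up−S_dn) = (0.0000−0.0000)/(64.7280−45.4140) = 0.0000. V = [p*·0.0000 + (1−p*)·0.0000]/1.04 = 0.0000. B = V − Δ·S = 0.0000.
(1,1): S=74.4000. Δ = (V_up−V_dn)/(S_up−S_dn) = (92.2560−0.0000)/(92.2560−64.7280) = 3.3514. V = [p*·92.2560 + (1−p*)·0.0000]/1.04 = 40.7576. B = V − Δ·S = -208.5830.
(0,0): S=60.0000. Δ = (V_up−V_dn)/(S_up−S_dn) = (40.7576−0.0000)/(74.4000−52.2000) = 1.8359. V = [p*·40.7576 + (1−p*)·0.0000]/1.04 = 18.0062. B = V − Δ·S = -92.1494.
Root portfolio cost Δ·60+B reproduces V0=18.0062.

(0,0): Delta=1.8359 Bond=-92.1494
(1,0): Delta=0.0000 Bond=0.0000
(1,1): Delta=3.3514 Bond=-208.5830
V0=18.0062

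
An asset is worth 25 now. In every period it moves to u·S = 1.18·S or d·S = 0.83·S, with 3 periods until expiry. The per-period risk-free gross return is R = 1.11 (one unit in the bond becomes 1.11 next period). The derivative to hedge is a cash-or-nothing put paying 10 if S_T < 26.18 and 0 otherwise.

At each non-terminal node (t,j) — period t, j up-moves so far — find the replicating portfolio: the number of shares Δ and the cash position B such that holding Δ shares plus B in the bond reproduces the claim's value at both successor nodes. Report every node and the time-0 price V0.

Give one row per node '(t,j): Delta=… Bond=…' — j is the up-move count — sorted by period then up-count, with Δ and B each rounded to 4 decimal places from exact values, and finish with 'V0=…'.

Since d<R<u, set p* = (R−d)/(u−d) = 0.8000; price each node as the discounted p*-expectation of its children.
Terminal values V(3,·): V(3,0)=10.0000, V(3,1)=10.0000, V(3,2)=0.0000, V(3,3)=0.0000
  t=2,j=0: stock 17.2225 → up 20.3225 (V=10.0000), down 14.2947 (V=10.0000). Price 9.0090; hedge Δ=0.0000, bond B=9.0090.
  t=2,j=1: stock 24.4850 → up 28.8923 (V=0.0000), down 20.3225 (V=10.0000). Price 1.8018; hedge Δ=-1.1669, bond B=30.3732.
  t=2,j=2: stock 34.8100 → up 41.0758 (V=0.0000), down 28.8923 (V=0.0000). Price 0.0000; hedge Δ=0.0000, bond B=0.0000.
  t=1,j=0: stock 20.7500 → up 24.4850 (V=1.8018), down 17.2225 (V=9.0090). Price 2.9218; hedge Δ=-0.9924, bond B=23.5139.
  t=1,j=1: stock 29.5000 → up 34.8100 (V=0.0000), down 24.4850 (V=1.8018). Price 0.3246; hedge Δ=-0.1745, bond B=5.4727.
  t=0,j=0: stock 25.0000 → up 29.5000 (V=0.3246), down 20.7500 (V=2.9218). Price 0.7604; hedge Δ=-0.2968, bond B=8.1810.
Each (Δ,B) replicates both successor values, so the strategy is self-financing and V0 is arbitrage-free.

(0,0): Delta=-0.2968 Bond=8.1810
(1,0): Delta=-0.9924 Bond=23.5139
(1,1): Delta=-0.1745 Bond=5.4727
(2,0): Delta=0.0000 Bond=9.0090
(2,1): Delta=-1.1669 Bond=30.3732
(2,2): Delta=0.0000 Bond=0.0000
V0=0.7604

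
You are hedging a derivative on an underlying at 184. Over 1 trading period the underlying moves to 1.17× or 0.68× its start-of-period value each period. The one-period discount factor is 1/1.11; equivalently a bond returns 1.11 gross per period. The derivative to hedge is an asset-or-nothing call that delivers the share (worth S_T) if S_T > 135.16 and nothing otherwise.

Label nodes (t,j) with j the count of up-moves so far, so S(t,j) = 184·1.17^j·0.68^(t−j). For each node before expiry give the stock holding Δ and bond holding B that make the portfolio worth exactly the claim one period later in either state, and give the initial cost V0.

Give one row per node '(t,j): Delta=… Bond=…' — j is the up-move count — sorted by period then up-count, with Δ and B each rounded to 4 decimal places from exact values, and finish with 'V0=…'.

(0,0): Delta=2.3878 Bond=-269.1495
V0=170.1975

Since d<R<u, set p* = (R−d)/(u−d) = 0.8776; price each node as the discounted p*-expectation of its children.
Payoff layer (t=1): V(1,0)=0.0000, V(1,1)=215.2800
(0,0): S=184.0000. Δ = (V_up−V_dn)/(S_up−S_dn) = (215.2800−0.0000)/(215.2800−125.1200) = 2.3878. V = [p*·215.2800 + (1−p*)·0.0000]/1.11 = 170.1975. B = V − Δ·S = -269.1495.
Root portfolio cost Δ·184+B reproduces V0=170.1975.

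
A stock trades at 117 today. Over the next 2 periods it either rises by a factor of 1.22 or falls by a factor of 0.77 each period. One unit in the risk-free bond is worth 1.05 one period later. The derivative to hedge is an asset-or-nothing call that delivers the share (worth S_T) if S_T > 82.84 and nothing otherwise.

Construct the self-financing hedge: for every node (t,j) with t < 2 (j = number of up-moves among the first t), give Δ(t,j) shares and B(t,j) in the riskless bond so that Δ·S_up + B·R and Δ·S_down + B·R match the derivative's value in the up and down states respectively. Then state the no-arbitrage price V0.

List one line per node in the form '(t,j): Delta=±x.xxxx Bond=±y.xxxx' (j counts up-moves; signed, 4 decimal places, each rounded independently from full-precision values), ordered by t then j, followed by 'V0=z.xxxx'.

(0,0): Delta=1.4740 Bond=-64.4425
(1,0): Delta=2.7111 Bond=-179.1123
(1,1): Delta=1.0000 Bond=0.0000
V0=108.0203

Risk-neutral probability p* = (R−d)/(u−d) = (1.05−0.77)/(1.22−0.77) = 0.6222.
At expiry t=2: V(2,0)=0.0000, V(2,1)=109.9098, V(2,2)=174.1428
Node (1,0) S=90.0900: V=(p*·109.9098+(1−p*)·0.0000)/1.05=65.1317; Δ=(109.9098−0.0000)/(109.9098−69.3693)=2.7111; B=V−Δ·S=-179.1123
Node (1,1) S=142.7400: V=(p*·174.1428+(1−p*)·109.9098)/1.05=142.7400; Δ=(174.1428−109.9098)/(174.1428−109.9098)=1.0000; B=V−Δ·S=0.0000
Node (0,0) S=117.0000: V=(p*·142.7400+(1−p*)·65.1317)/1.05=108.0203; Δ=(142.7400−65.1317)/(142.7400−90.0900)=1.4740; B=V−Δ·S=-64.4425
The time-0 hedge costs 108.0203, which is the no-arbitrage price.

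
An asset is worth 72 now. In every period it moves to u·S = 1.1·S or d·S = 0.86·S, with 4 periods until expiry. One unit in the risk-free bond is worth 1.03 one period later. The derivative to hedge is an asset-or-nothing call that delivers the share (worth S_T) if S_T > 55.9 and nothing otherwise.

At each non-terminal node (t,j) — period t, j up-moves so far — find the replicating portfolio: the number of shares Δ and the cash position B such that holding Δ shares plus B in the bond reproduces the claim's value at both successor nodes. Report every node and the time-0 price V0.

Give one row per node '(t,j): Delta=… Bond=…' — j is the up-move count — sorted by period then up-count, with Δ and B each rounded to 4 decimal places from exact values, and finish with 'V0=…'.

(0,0): Delta=1.4678 Bond=-37.0839
(1,0): Delta=2.2610 Bond=-87.3061
(1,1): Delta=1.2125 Bond=-17.9748
(2,0): Delta=3.4672 Bond=-154.1577
(2,1): Delta=1.8726 Bond=-63.4767
(2,2): Delta=1.0000 Bond=0.0000
(3,0): Delta=0.0000 Bond=0.0000
(3,1): Delta=4.5833 Bond=-224.1634
(3,2): Delta=1.0000 Bond=0.0000
(3,3): Delta=1.0000 Bond=0.0000
V0=68.6003

Under the risk-neutral measure, an up-move has probability p* = (R−d)/(u−d) = 0.7083 and values discount at R = 1.03.
Terminal values V(4,·): V(4,0)=0.0000, V(4,1)=0.0000, V(4,2)=64.4340, V(4,3)=82.4155, V(4,4)=105.4152
Node (3,0) S=45.7960: V=(p*·0.0000+(1−p*)·0.0000)/1.03=0.0000; Δ=(0.0000−0.0000)/(50.3756−39.3846)=0.0000; B=V−Δ·S=0.0000
Node (3,1) S=58.5763: V=(p*·64.4340+(1−p*)·0.0000)/1.03=44.3114; Δ=(64.4340−0.0000)/(64.4340−50.3756)=4.5833; B=V−Δ·S=-224.1634
Node (3,2) S=74.9232: V=(p*·82.4155+(1−p*)·64.4340)/1.03=74.9232; Δ=(82.4155−64.4340)/(82.4155−64.4340)=1.0000; B=V−Δ·S=0.0000
Node (3,3) S=95.8320: V=(p*·105.4152+(1−p*)·82.4155)/1.03=95.8320; Δ=(105.4152−82.4155)/(105.4152−82.4155)=1.0000; B=V−Δ·S=0.0000
Node (2,0) S=53.2512: V=(p*·44.3114+(1−p*)·0.0000)/1.03=30.4730; Δ=(44.3114−0.0000)/(58.5763−45.7960)=3.4672; B=V−Δ·S=-154.1577
Node (2,1) S=68.1120: V=(p*·74.9232+(1−p*)·44.3114)/1.03=64.0726; Δ=(74.9232−44.3114)/(74.9232−58.5763)=1.8726; B=V−Δ·S=-63.4767
Node (2,2) S=87.1200: V=(p*·95.8320+(1−p*)·74.9232)/1.03=87.1200; Δ=(95.8320−74.9232)/(95.8320−74.9232)=1.0000; B=V−Δ·S=0.0000
Node (1,0) S=61.9200: V=(p*·64.0726+(1−p*)·30.4730)/1.03=52.6919; Δ=(64.0726−30.4730)/(68.1120−53.2512)=2.2610; B=V−Δ·S=-87.3061
Node (1,1) S=79.2000: V=(p*·87.1200+(1−p*)·64.0726)/1.03=78.0561; Δ=(87.1200−64.0726)/(87.1200−68.1120)=1.2125; B=V−Δ·S=-17.9748
Node (0,0) S=72.0000: V=(p*·78.0561+(1−p*)·52.6919)/1.03=68.6003; Δ=(78.0561−52.6919)/(79.2000−61.9200)=1.4678; B=V−Δ·S=-37.0839
Check: Δ(0,0)·S0 + B(0,0) = 68.6003 = V0.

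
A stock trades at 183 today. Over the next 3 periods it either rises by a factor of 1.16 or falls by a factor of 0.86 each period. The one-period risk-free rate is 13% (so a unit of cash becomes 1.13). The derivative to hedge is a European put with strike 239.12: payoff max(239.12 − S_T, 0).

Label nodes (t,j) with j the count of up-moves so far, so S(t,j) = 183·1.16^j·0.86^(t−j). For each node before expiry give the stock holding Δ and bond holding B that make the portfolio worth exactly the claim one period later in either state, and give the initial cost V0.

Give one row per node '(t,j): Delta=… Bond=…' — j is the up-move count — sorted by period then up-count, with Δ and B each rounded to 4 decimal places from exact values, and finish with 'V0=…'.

(0,0): Delta=-0.4624 Bond=90.8529
(1,0): Delta=-1.0000 Bond=187.2660
(1,1): Delta=-0.4182 Bond=93.2635
(2,0): Delta=-1.0000 Bond=211.6106
(2,1): Delta=-1.0000 Bond=211.6106
(2,2): Delta=-0.3702 Bond=93.5852
V0=6.2276

Since d<R<u, set p* = (R−d)/(u−d) = 0.9000; price each node as the discounted p*-expectation of its children.
At expiry t=3: V(3,0)=122.7218, V(3,1)=82.1177, V(3,2)=27.3495, V(3,3)=0.0000
  t=2,j=0: stock 135.3468 → up 157.0023 (V=82.1177), down 116.3982 (V=122.7218). Price 76.2638; hedge Δ=-1.0000, bond B=211.6106.
  t=2,j=1: stock 182.5608 → up 211.7705 (V=27.3495), down 157.0023 (V=82.1177). Price 29.0498; hedge Δ=-1.0000, bond B=211.6106.
  t=2,j=2: stock 246.2448 → up 285.6440 (V=0.0000), down 211.7705 (V=27.3495). Price 2.4203; hedge Δ=-0.3702, bond B=93.5852.
  t=1,j=0: stock 157.3800 → up 182.5608 (V=29.0498), down 135.3468 (V=76.2638). Price 29.8860; hedge Δ=-1.0000, bond B=187.2660.
  t=1,j=1: stock 212.2800 → up 246.2448 (V=2.4203), down 182.5608 (V=29.0498). Price 4.4985; hedge Δ=-0.4182, bond B=93.2635.
  t=0,j=0: stock 183.0000 → up 212.2800 (V=4.4985), down 157.3800 (V=29.8860). Price 6.2276; hedge Δ=-0.4624, bond B=90.8529.
Root portfolio cost Δ·183+B reproduces V0=6.2276.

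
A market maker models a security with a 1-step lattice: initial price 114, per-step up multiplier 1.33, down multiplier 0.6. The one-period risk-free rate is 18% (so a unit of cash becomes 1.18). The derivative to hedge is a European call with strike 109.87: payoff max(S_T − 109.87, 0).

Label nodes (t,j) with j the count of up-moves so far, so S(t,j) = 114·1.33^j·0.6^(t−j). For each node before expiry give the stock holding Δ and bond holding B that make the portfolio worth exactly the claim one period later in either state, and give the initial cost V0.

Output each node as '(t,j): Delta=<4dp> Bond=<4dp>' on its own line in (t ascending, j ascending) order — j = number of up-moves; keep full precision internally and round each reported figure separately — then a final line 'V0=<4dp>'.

No-arbitrage ⇒ martingale measure with p* = (R−d)/(u−d) = 0.7945.
Terminal payoffs: V(1,0)=0.0000, V(1,1)=41.7500
(0,0): S=114.0000. Δ = (V_up−V_dn)/(S_up−S_dn) = (41.7500−0.0000)/(151.6200−68.4000) = 0.5017. V = [p*·41.7500 + (1−p*)·0.0000]/1.18 = 28.1112. B = V − Δ·S = -29.0806.
Each (Δ,B) replicates both successor values, so the strategy is self-financing and V0 is arbitrage-free.

(0,0): Delta=0.5017 Bond=-29.0806
V0=28.1112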